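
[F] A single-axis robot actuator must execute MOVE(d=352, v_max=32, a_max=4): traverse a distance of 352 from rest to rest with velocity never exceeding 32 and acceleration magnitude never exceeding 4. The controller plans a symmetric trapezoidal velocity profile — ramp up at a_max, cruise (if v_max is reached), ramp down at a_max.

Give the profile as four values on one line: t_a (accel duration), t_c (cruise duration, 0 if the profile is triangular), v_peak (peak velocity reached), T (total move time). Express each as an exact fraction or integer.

(v_max)²/a_max = 32²/4 = 256
352 ≥ 256 → trapezoidal
t_a = 32/4 = 8; v_peak = 32
d_cruise = 352 − 256 = 96; t_c = 96/32 = 3
T = 2·8 + 3 = 19

t_a=8 t_c=3 v_peak=32 T=19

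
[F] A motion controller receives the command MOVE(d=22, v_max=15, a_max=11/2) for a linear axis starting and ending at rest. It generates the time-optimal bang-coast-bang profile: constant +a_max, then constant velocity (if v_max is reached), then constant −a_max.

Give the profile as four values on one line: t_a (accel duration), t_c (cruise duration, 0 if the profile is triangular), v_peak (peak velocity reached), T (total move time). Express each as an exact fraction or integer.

v_max²/a_max = 15²/(11/2) = 450/11
22 < 450/11 ⇒ no cruise
v_peak = √(22·11/2) = √121 = 11
t_a = 11/(11/2) = 2; t_c = 0
T = 2·2 = 4

t_a=2 t_c=0 v_peak=11 T=4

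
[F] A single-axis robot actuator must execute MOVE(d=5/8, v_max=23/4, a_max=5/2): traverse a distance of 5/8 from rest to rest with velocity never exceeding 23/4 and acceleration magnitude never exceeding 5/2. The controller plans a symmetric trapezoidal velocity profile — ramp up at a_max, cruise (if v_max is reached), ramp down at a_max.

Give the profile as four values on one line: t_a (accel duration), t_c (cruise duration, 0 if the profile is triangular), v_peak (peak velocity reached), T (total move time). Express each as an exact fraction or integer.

t_a=1/2 t_c=0 v_peak=5/4 T=1

v_max²/a_max = (23/4)²/(5/2) = 529/40
5/8 < 529/40 so t_c = 0
v_peak = √(5/8·5/2) = √(25/16) = 5/4
t_a = (5/4)/(5/2) = 1/2; t_c = 0
T = 2·1/2 = 1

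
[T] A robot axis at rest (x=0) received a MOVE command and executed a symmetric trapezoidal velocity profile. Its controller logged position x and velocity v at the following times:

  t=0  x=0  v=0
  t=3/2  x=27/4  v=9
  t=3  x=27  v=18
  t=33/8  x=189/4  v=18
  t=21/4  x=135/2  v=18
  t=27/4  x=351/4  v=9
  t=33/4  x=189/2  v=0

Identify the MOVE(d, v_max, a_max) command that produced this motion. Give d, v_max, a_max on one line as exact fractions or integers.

final state: t=33/4, x=189/2, v=0 → d = 189/2
a_max = (9−0)/(3/2−0) = 6
max v = 18 over t∈[3,21/4] → v_max = 18
check: 18·(3+9/4) = 189/2 ✓

d=189/2 v_max=18 a_max=6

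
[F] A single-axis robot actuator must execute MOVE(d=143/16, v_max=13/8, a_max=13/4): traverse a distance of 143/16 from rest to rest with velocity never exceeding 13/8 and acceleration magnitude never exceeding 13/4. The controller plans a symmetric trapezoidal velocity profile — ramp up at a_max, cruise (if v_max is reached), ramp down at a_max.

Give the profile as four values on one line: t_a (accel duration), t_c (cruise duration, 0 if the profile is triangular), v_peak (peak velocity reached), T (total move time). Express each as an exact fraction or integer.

t_a=1/2 t_c=5 v_peak=13/8 T=6

v_max²/a_max = (13/8)²/(13/4) = 13/16
143/16 ≥ 13/16 ⇒ cruise phase
t_a = (13/8)/(13/4) = 1/2; v_peak = 13/8
d_cruise = 143/16 − 13/16 = 65/8; t_c = (65/8)/(13/8) = 5
T = 2·1/2 + 5 = 6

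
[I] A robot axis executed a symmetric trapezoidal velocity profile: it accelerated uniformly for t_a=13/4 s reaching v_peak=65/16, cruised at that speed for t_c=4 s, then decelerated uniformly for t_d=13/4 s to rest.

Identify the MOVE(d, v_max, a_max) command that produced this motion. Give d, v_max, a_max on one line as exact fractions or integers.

d=1885/64 v_max=65/16 a_max=5/4

a_max = (65/16)/(13/4) = 5/4
d_a = ½·65/16·13/4 = 845/128; d_c = 65/16·4 = 65/4
d = 2·845/128 + 65/4 = 1885/64
t_c = 4 > 0 → v_max = v_peak = 65/16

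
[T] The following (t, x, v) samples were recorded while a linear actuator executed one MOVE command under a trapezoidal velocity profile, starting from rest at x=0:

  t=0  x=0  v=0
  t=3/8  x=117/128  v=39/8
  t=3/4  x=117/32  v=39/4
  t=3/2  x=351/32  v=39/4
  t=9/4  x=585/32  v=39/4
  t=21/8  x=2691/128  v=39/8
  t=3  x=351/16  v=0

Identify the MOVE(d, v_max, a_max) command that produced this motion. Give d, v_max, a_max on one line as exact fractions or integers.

d=351/16 v_max=39/4 a_max=13

final state: t=3, x=351/16, v=0 → d = 351/16
a_max = (39/8−0)/(3/8−0) = 13
max v = 39/4 over t∈[3/4,9/4] → v_max = 39/4
check: 39/4·(3/4+3/2) = 351/16 ✓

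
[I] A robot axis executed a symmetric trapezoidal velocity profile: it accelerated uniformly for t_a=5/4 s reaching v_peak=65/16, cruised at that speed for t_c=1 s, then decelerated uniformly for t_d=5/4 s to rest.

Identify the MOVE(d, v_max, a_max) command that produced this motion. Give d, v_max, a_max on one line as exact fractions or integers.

a_max = (65/16)/(5/4) = 13/4
d_a = ½·65/16·5/4 = 325/128; d_c = 65/16·1 = 65/16
d = 2·325/128 + 65/16 = 585/64
t_c = 1 > 0 → v_max = v_peak = 65/16

d=585/64 v_max=65/16 a_max=13/4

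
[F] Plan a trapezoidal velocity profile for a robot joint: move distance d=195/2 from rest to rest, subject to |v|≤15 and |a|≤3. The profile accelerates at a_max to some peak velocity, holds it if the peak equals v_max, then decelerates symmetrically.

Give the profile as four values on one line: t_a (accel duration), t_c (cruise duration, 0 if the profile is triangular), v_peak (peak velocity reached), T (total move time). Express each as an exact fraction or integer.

(v_max)²/a_max = 15²/3 = 75
195/2 ≥ 75 → trapezoidal
t_a = 15/3 = 5; v_peak = 15
d_cruise = 195/2 − 75 = 45/2; t_c = (45/2)/15 = 3/2
T = 2·5 + 3/2 = 23/2

t_a=5 t_c=3/2 v_peak=15 T=23/2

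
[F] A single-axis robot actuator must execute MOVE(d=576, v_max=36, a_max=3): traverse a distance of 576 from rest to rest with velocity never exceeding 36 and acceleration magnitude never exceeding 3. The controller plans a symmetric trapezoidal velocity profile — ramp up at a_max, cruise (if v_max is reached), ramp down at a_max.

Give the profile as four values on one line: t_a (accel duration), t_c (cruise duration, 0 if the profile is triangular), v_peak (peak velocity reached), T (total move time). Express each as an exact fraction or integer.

t_a=12 t_c=4 v_peak=36 T=28

(v_max)²/a_max = 36²/3 = 432
576 ≥ 432 ⇒ cruise phase
t_a = 36/3 = 12; v_peak = 36
d_cruise = 576 − 432 = 144; t_c = 144/36 = 4
T = 2·12 + 4 = 28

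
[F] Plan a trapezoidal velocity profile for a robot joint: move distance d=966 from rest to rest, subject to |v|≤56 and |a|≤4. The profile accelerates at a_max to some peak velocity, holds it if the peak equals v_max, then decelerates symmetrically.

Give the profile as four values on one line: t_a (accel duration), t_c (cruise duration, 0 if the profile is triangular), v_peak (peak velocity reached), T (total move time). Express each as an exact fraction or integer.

v_max²/a_max = 56²/4 = 784
966 ≥ 784 → trapezoidal
t_a = 56/4 = 14; v_peak = 56
d_cruise = 966 − 784 = 182; t_c = 182/56 = 13/4
T = 2·14 + 13/4 = 125/4

t_a=14 t_c=13/4 v_peak=56 T=125/4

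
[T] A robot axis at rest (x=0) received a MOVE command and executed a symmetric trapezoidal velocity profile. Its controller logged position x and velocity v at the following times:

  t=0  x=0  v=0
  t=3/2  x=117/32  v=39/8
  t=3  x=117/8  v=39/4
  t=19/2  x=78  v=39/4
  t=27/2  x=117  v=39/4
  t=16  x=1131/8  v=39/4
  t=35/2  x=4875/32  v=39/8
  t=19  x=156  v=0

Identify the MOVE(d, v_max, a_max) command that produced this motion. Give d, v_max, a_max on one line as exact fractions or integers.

d=156 v_max=39/4 a_max=13/4

final state: t=19, x=156, v=0 → d = 156
a_max = (39/8−0)/(3/2−0) = 13/4
max v = 39/4 over t∈[3,16] → v_max = 39/4
check: 39/4·(3+13) = 156 ✓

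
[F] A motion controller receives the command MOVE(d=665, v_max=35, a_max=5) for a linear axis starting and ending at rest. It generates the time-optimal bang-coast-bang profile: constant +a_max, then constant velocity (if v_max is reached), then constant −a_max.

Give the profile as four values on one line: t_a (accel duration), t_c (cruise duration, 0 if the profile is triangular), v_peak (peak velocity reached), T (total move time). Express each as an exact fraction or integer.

v_max²/a_max = 35²/5 = 245
665 ≥ 245 ⇒ cruise phase
t_a = 35/5 = 7; v_peak = 35
d_cruise = 665 − 245 = 420; t_c = 420/35 = 12
T = 2·7 + 12 = 26

t_a=7 t_c=12 v_peak=35 T=26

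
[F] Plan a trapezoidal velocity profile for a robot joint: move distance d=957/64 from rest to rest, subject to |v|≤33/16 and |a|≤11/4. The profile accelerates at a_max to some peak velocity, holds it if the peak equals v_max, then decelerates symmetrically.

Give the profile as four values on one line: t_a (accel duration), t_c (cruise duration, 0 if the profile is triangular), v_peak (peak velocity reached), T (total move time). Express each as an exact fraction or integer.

v_max²/a_max = (33/16)²/(11/4) = 99/64
957/64 ≥ 99/64 ⇒ cruise phase
t_a = (33/16)/(11/4) = 3/4; v_peak = 33/16
d_cruise = 957/64 − 99/64 = 429/32; t_c = (429/32)/(33/16) = 13/2
T = 2·3/4 + 13/2 = 8

t_a=3/4 t_c=13/2 v_peak=33/16 T=8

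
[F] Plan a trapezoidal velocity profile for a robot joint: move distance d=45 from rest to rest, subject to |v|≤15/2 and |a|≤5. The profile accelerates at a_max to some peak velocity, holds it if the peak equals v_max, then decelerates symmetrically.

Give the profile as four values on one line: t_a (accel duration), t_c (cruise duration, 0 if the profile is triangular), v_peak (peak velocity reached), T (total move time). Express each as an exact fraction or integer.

t_a=3/2 t_c=9/2 v_peak=15/2 T=15/2

v_max²/a_max = (15/2)²/5 = 45/4
45 ≥ 45/4 so v_max reached
t_a = (15/2)/5 = 3/2; v_peak = 15/2
d_cruise = 45 − 45/4 = 135/4; t_c = (135/4)/(15/2) = 9/2
T = 2·3/2 + 9/2 = 15/2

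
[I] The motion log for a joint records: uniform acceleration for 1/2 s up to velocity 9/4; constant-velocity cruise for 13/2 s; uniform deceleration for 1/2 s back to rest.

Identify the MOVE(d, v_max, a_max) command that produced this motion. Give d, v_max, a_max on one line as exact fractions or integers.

d=63/4 v_max=9/4 a_max=9/2

a_max = (9/4)/(1/2) = 9/2
d_a = ½·9/4·1/2 = 9/16; d_c = 9/4·13/2 = 117/8
d = 2·9/16 + 117/8 = 63/4
t_c = 13/2 > 0 so v_max = 9/4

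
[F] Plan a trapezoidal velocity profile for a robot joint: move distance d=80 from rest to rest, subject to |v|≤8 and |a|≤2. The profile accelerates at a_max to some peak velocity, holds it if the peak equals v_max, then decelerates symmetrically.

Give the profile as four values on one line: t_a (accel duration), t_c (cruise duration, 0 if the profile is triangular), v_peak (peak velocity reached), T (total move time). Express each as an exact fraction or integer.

v_max²/a_max = 8²/2 = 32
80 ≥ 32 ⇒ cruise phase
t_a = 8/2 = 4; v_peak = 8
d_cruise = 80 − 32 = 48; t_c = 48/8 = 6
T = 2·4 + 6 = 14

t_a=4 t_c=6 v_peak=8 T=14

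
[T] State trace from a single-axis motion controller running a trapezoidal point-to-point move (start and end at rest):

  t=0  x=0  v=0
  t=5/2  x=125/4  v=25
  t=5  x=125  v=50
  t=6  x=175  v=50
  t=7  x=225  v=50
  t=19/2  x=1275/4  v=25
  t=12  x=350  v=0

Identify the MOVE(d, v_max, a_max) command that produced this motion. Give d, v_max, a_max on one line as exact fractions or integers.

final state: t=12, x=350, v=0 → d = 350
a_max = (25−0)/(5/2−0) = 10
max v = 50 over t∈[5,7] → v_max = 50
check: 50·(5+2) = 350 ✓

d=350 v_max=50 a_max=10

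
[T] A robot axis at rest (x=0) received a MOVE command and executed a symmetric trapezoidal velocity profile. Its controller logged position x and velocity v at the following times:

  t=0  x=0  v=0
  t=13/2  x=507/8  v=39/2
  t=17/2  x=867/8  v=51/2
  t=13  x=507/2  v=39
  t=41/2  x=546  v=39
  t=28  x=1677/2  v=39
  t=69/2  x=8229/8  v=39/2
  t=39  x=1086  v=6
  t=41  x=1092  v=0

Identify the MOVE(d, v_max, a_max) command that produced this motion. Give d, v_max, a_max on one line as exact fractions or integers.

d=1092 v_max=39 a_max=3

final state: t=41, x=1092, v=0 → d = 1092
a_max = (39/2−0)/(13/2−0) = 3
max v = 39 over t∈[13,28] → v_max = 39
check: 39·(13+15) = 1092 ✓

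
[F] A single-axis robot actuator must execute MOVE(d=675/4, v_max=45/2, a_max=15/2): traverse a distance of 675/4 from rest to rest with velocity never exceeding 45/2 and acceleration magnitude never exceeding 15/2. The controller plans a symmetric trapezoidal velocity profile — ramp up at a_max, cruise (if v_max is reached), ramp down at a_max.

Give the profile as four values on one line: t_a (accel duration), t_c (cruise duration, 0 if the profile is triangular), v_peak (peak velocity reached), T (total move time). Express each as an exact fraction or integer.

(v_max)²/a_max = (45/2)²/(15/2) = 135/2
675/4 ≥ 135/2 → trapezoidal
t_a = (45/2)/(15/2) = 3; v_peak = 45/2
d_cruise = 675/4 − 135/2 = 405/4; t_c = (405/4)/(45/2) = 9/2
T = 2·3 + 9/2 = 21/2

t_a=3 t_c=9/2 v_peak=45/2 T=21/2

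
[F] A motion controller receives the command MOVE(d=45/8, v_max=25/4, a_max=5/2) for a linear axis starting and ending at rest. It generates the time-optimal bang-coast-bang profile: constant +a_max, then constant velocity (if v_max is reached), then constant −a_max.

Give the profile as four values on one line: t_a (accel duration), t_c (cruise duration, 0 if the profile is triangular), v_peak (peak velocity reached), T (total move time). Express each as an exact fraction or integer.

t_a=3/2 t_c=0 v_peak=15/4 T=3

v_max²/a_max = (25/4)²/(5/2) = 125/8
45/8 < 125/8 ⇒ no cruise
v_peak = √(45/8·5/2) = √(225/16) = 15/4
t_a = (15/4)/(5/2) = 3/2; t_c = 0
T = 2·3/2 = 3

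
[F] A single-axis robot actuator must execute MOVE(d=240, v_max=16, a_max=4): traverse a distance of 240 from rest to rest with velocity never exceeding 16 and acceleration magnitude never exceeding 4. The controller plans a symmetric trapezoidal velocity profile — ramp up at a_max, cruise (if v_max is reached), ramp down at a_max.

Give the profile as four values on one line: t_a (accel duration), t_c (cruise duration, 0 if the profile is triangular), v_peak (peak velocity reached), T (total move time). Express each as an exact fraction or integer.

(v_max)²/a_max = 16²/4 = 64
240 ≥ 64 ⇒ cruise phase
t_a = 16/4 = 4; v_peak = 16
d_cruise = 240 − 64 = 176; t_c = 176/16 = 11
T = 2·4 + 11 = 19

t_a=4 t_c=11 v_peak=16 T=19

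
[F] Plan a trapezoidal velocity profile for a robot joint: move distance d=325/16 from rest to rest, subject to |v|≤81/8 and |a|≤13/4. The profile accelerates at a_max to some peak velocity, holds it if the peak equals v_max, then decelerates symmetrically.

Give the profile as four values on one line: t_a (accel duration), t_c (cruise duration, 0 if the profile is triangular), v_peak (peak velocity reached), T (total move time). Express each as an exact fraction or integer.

(v_max)²/a_max = (81/8)²/(13/4) = 6561/208
325/16 < 6561/208 so t_c = 0
v_peak = √(325/16·13/4) = √(4225/64) = 65/8
t_a = (65/8)/(13/4) = 5/2; t_c = 0
T = 2·5/2 = 5

t_a=5/2 t_c=0 v_peak=65/8 T=5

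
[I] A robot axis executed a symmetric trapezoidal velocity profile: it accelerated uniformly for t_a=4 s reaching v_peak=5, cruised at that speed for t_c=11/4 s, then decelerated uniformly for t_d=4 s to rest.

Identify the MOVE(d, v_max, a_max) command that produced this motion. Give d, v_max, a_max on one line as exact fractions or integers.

d=135/4 v_max=5 a_max=5/4

a_max = 5/4
d_a = ½·5·4 = 10; d_c = 5·11/4 = 55/4
d = 2·10 + 55/4 = 135/4
t_c = 11/4 > 0 so v_max = 5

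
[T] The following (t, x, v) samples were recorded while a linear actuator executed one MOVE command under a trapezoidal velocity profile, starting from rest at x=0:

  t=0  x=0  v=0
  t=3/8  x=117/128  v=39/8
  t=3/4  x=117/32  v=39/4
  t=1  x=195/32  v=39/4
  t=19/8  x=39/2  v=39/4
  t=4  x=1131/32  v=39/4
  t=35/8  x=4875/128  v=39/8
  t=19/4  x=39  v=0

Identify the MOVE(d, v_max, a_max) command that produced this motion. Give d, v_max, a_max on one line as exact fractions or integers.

final state: t=19/4, x=39, v=0 → d = 39
a_max = (39/8−0)/(3/8−0) = 13
max v = 39/4 over t∈[3/4,4] → v_max = 39/4
check: 39/4·(3/4+13/4) = 39 ✓

d=39 v_max=39/4 a_max=13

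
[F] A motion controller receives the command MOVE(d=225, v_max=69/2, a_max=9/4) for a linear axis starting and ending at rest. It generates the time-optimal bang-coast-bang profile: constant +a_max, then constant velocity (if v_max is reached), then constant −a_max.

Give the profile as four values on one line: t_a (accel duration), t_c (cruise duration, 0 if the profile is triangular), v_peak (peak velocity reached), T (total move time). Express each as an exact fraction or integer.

vₘ²/aₘ = (69/2)²/(9/4) = 529
225 < 529 so t_c = 0
v_peak = √(225·9/4) = √(2025/4) = 45/2
t_a = (45/2)/(9/4) = 10; t_c = 0
T = 2·10 = 20

t_a=10 t_c=0 v_peak=45/2 T=20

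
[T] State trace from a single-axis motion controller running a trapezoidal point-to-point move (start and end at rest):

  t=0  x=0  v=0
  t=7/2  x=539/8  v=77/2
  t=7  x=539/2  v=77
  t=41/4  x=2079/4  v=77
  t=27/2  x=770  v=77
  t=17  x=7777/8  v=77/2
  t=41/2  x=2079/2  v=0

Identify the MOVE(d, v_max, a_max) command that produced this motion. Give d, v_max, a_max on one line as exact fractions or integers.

d=2079/2 v_max=77 a_max=11

final state: t=41/2, x=2079/2, v=0 → d = 2079/2
a_max = (77/2−0)/(7/2−0) = 11
max v = 77 over t∈[7,27/2] → v_max = 77
check: 77·(7+13/2) = 2079/2 ✓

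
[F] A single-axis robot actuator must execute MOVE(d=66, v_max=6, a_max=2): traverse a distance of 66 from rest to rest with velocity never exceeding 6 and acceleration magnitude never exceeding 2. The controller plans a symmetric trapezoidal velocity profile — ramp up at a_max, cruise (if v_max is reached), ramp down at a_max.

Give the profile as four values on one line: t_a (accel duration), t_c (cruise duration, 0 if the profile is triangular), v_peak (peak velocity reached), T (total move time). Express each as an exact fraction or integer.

(v_max)²/a_max = 6²/2 = 18
66 ≥ 18 → trapezoidal
t_a = 6/2 = 3; v_peak = 6
d_cruise = 66 − 18 = 48; t_c = 48/6 = 8
T = 2·3 + 8 = 14

t_a=3 t_c=8 v_peak=6 T=14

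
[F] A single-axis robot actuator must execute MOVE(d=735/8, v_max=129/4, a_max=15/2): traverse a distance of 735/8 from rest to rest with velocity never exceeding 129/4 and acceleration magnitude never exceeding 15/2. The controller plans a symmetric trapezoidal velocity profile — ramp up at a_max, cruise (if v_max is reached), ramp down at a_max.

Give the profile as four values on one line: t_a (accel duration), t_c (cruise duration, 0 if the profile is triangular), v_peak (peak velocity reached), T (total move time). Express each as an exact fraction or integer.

v_max²/a_max = (129/4)²/(15/2) = 5547/40
735/8 < 5547/40 so t_c = 0
v_peak = √(735/8·15/2) = √(11025/16) = 105/4
t_a = (105/4)/(15/2) = 7/2; t_c = 0
T = 2·7/2 = 7

t_a=7/2 t_c=0 v_peak=105/4 T=7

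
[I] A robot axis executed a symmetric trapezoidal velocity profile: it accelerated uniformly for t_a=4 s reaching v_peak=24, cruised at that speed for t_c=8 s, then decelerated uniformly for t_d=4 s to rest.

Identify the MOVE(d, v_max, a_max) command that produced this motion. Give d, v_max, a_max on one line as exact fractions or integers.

d=288 v_max=24 a_max=6

a_max = 24/4 = 6
d_a = ½·24·4 = 48; d_c = 24·8 = 192
d = 2·48 + 192 = 288
t_c = 8 > 0 so v_max = 24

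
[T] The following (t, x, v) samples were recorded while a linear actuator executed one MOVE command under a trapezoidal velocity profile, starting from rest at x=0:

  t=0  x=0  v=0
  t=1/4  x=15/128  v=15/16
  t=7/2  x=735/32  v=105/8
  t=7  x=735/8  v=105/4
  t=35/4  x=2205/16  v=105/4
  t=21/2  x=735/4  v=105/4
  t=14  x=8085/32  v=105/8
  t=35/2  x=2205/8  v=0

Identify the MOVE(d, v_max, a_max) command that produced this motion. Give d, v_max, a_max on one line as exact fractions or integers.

final state: t=35/2, x=2205/8, v=0 → d = 2205/8
a_max = (15/16−0)/(1/4−0) = 15/4
max v = 105/4 over t∈[7,21/2] → v_max = 105/4
check: 105/4·(7+7/2) = 2205/8 ✓

d=2205/8 v_max=105/4 a_max=15/4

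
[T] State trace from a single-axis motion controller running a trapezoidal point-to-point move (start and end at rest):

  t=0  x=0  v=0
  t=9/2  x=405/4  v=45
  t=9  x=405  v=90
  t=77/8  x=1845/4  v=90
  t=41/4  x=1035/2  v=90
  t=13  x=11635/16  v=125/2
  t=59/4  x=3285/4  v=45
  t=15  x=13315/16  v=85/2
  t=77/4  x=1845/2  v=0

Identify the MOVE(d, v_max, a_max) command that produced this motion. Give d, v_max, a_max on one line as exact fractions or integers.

final state: t=77/4, x=1845/2, v=0 → d = 1845/2
a_max = (45−0)/(9/2−0) = 10
max v = 90 over t∈[9,41/4] → v_max = 90
check: 90·(9+5/4) = 1845/2 ✓

d=1845/2 v_max=90 a_max=10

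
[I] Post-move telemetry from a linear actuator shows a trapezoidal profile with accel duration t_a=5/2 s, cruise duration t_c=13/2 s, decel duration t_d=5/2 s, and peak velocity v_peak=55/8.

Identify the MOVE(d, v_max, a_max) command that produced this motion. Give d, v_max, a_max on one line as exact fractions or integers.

a_max = (55/8)/(5/2) = 11/4
d_a = ½·55/8·5/2 = 275/32; d_c = 55/8·13/2 = 715/16
d = 2·275/32 + 715/16 = 495/8
t_c = 13/2 > 0 ⇒ limit active, v_max = 55/8

d=495/8 v_max=55/8 a_max=11/4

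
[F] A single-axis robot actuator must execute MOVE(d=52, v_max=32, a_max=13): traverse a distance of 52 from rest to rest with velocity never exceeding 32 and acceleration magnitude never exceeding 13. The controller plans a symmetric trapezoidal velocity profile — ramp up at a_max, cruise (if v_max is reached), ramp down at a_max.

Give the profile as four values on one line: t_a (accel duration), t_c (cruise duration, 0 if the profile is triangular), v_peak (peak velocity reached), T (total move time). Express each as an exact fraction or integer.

(v_max)²/a_max = 32²/13 = 1024/13
52 < 1024/13 ⇒ no cruise
v_peak = √(52·13) = √676 = 26
t_a = 26/13 = 2; t_c = 0
T = 2·2 = 4

t_a=2 t_c=0 v_peak=26 T=4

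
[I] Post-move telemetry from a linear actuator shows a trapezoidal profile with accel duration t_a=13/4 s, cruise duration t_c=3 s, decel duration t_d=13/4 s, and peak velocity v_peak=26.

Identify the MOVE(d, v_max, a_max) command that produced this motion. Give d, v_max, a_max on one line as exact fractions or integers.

d=325/2 v_max=26 a_max=8

a_max = 26/(13/4) = 8
d_a = ½·26·13/4 = 169/4; d_c = 26·3 = 78
d = 2·169/4 + 78 = 325/2
t_c = 3 > 0 → v_max = v_peak = 26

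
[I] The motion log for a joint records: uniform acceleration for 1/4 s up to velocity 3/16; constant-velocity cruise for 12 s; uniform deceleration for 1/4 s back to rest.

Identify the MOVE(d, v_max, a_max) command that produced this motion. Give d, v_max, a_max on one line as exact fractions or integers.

d=147/64 v_max=3/16 a_max=3/4

a_max = (3/16)/(1/4) = 3/4
d_a = ½·3/16·1/4 = 3/128; d_c = 3/16·12 = 9/4
d = 2·3/128 + 9/4 = 147/64
t_c = 12 > 0 → v_max = v_peak = 3/16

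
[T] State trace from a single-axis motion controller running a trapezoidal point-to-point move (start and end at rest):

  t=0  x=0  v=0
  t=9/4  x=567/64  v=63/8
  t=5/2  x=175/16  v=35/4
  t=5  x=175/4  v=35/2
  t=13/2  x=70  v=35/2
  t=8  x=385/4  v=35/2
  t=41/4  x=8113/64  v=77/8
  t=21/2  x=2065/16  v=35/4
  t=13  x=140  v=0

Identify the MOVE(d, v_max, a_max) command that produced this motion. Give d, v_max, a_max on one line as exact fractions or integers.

final state: t=13, x=140, v=0 → d = 140
a_max = (63/8−0)/(9/4−0) = 7/2
max v = 35/2 over t∈[5,8] → v_max = 35/2
check: 35/2·(5+3) = 140 ✓

d=140 v_max=35/2 a_max=7/2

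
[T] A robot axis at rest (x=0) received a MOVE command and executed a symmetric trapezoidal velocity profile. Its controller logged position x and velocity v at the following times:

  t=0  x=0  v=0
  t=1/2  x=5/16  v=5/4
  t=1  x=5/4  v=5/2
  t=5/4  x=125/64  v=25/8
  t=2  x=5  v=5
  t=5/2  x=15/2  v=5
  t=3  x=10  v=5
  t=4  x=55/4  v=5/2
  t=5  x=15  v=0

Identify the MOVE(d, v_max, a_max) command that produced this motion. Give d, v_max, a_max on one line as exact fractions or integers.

final state: t=5, x=15, v=0 → d = 15
a_max = (5/4−0)/(1/2−0) = 5/2
max v = 5 over t∈[2,3] → v_max = 5
check: 5·(2+1) = 15 ✓

d=15 v_max=5 a_max=5/2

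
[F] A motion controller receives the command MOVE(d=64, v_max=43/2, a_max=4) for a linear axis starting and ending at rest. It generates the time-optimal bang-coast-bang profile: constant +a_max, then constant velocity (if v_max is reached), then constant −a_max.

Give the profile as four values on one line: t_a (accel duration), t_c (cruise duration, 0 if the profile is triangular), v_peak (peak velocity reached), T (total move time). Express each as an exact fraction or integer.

(v_max)²/a_max = (43/2)²/4 = 1849/16
64 < 1849/16 so t_c = 0
v_peak = √(64·4) = √256 = 16
t_a = 16/4 = 4; t_c = 0
T = 2·4 = 8

t_a=4 t_c=0 v_peak=16 T=8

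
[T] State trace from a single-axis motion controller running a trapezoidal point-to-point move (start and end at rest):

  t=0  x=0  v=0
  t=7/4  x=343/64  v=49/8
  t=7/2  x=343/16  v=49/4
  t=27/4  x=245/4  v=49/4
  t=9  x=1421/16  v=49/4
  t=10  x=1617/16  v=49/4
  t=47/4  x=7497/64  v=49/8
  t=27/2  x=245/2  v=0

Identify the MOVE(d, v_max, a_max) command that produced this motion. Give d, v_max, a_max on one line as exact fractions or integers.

d=245/2 v_max=49/4 a_max=7/2

final state: t=27/2, x=245/2, v=0 → d = 245/2
a_max = (49/8−0)/(7/4−0) = 7/2
max v = 49/4 over t∈[7/2,10] → v_max = 49/4
check: 49/4·(7/2+13/2) = 245/2 ✓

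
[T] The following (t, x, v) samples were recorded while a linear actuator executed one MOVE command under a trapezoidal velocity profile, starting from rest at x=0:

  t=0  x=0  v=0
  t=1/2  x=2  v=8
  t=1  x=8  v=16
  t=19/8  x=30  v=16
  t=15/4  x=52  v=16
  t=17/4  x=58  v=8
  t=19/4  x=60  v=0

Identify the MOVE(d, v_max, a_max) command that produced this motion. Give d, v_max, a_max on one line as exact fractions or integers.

final state: t=19/4, x=60, v=0 → d = 60
a_max = (8−0)/(1/2−0) = 16
max v = 16 over t∈[1,15/4] → v_max = 16
check: 16·(1+11/4) = 60 ✓

d=60 v_max=16 a_max=16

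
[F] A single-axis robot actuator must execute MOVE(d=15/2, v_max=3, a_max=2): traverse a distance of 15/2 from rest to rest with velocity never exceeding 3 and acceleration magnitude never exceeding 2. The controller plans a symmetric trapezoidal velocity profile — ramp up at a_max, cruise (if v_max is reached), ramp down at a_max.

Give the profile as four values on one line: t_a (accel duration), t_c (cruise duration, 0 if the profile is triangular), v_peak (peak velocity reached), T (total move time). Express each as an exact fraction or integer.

(v_max)²/a_max = 3²/2 = 9/2
15/2 ≥ 9/2 → trapezoidal
t_a = 3/2; v_peak = 3
d_cruise = 15/2 − 9/2 = 3; t_c = 3/3 = 1
T = 2·3/2 + 1 = 4

t_a=3/2 t_c=1 v_peak=3 T=4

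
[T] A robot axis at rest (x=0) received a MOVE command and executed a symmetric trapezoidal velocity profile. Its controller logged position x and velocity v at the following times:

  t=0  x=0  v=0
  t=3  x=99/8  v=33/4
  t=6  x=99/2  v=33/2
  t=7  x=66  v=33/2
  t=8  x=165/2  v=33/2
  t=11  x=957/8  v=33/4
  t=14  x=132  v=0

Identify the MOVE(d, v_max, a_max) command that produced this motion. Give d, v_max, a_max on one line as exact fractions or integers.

final state: t=14, x=132, v=0 → d = 132
a_max = (33/4−0)/(3−0) = 11/4
max v = 33/2 over t∈[6,8] → v_max = 33/2
check: 33/2·(6+2) = 132 ✓

d=132 v_max=33/2 a_max=11/4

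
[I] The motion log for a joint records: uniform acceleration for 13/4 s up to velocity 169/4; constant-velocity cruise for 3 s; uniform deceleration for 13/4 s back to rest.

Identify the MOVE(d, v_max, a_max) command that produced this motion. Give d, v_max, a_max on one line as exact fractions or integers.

d=4225/16 v_max=169/4 a_max=13

a_max = (169/4)/(13/4) = 13
d_a = ½·169/4·13/4 = 2197/32; d_c = 169/4·3 = 507/4
d = 2·2197/32 + 507/4 = 4225/16
t_c = 3 > 0 → v_max = v_peak = 169/4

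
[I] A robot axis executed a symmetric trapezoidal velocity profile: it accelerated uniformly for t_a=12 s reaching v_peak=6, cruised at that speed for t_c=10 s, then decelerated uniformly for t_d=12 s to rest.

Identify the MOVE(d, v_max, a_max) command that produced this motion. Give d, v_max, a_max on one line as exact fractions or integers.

d=132 v_max=6 a_max=1/2

a_max = 6/12 = 1/2
d_a = ½·6·12 = 36; d_c = 6·10 = 60
d = 2·36 + 60 = 132
t_c = 10 > 0 → v_max = v_peak = 6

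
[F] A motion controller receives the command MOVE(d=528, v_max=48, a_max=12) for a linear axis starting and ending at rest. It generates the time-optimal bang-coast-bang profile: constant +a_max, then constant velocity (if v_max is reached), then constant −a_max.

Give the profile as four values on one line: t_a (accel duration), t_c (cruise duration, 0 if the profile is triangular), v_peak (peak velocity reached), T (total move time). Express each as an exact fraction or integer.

t_a=4 t_c=7 v_peak=48 T=15

(v_max)²/a_max = 48²/12 = 192
528 ≥ 192 ⇒ cruise phase
t_a = 48/12 = 4; v_peak = 48
d_cruise = 528 − 192 = 336; t_c = 336/48 = 7
T = 2·4 + 7 = 15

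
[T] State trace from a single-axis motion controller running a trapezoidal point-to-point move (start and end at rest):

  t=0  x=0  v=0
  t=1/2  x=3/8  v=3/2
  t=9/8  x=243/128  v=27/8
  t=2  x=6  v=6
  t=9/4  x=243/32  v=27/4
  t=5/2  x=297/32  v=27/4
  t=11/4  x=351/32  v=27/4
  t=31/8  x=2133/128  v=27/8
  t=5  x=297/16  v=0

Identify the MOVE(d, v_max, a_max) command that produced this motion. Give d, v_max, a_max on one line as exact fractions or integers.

final state: t=5, x=297/16, v=0 → d = 297/16
a_max = (3/2−0)/(1/2−0) = 3
max v = 27/4 over t∈[9/4,11/4] → v_max = 27/4
check: 27/4·(9/4+1/2) = 297/16 ✓

d=297/16 v_max=27/4 a_max=3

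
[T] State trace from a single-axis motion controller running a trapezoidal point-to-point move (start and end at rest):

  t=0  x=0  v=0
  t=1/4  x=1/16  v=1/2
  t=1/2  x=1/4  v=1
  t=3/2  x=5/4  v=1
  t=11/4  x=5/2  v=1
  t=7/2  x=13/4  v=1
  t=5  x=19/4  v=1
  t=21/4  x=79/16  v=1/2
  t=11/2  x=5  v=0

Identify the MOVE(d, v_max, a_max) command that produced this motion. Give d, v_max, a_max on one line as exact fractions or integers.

final state: t=11/2, x=5, v=0 → d = 5
a_max = (1/2−0)/(1/4−0) = 2
max v = 1 over t∈[1/2,5] → v_max = 1
check: 1·(1/2+9/2) = 5 ✓

d=5 v_max=1 a_max=2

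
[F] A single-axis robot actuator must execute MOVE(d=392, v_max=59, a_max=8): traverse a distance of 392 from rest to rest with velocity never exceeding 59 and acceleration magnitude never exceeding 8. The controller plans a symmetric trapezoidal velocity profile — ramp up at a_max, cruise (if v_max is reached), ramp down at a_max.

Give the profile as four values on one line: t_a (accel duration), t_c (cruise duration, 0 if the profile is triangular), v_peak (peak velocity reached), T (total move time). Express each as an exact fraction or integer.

t_a=7 t_c=0 v_peak=56 T=14

v_max²/a_max = 59²/8 = 3481/8
392 < 3481/8 so t_c = 0
v_peak = √(392·8) = √3136 = 56
t_a = 56/8 = 7; t_c = 0
T = 2·7 = 14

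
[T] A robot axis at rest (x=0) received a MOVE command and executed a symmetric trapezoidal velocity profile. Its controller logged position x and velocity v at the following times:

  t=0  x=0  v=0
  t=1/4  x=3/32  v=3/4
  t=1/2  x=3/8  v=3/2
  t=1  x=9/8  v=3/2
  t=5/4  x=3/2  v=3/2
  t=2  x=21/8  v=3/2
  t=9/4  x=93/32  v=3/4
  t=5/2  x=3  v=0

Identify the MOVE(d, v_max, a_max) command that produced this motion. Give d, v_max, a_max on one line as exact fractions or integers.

final state: t=5/2, x=3, v=0 → d = 3
a_max = (3/4−0)/(1/4−0) = 3
max v = 3/2 over t∈[1/2,2] → v_max = 3/2
check: 3/2·(1/2+3/2) = 3 ✓

d=3 v_max=3/2 a_max=3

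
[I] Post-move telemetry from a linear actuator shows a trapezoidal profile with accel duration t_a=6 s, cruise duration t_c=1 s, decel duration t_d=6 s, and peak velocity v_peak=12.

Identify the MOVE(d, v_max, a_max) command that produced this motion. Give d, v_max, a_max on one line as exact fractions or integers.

d=84 v_max=12 a_max=2

a_max = 12/6 = 2
d_a = ½·12·6 = 36; d_c = 12·1 = 12
d = 2·36 + 12 = 84
t_c = 1 > 0 → v_max = v_peak = 12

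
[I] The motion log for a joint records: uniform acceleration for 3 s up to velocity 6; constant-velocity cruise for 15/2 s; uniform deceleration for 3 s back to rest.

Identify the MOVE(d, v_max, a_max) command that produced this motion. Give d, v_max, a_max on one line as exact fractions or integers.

d=63 v_max=6 a_max=2

a_max = 6/3 = 2
d_a = ½·6·3 = 9; d_c = 6·15/2 = 45
d = 2·9 + 45 = 63
t_c = 15/2 > 0 → v_max = v_peak = 6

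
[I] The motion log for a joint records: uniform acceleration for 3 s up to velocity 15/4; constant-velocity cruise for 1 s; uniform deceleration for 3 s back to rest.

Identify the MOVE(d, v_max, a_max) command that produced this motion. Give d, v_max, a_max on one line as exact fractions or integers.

a_max = (15/4)/3 = 5/4
d_a = ½·15/4·3 = 45/8; d_c = 15/4·1 = 15/4
d = 2·45/8 + 15/4 = 15
t_c = 1 > 0 ⇒ limit active, v_max = 15/4

d=15 v_max=15/4 a_max=5/4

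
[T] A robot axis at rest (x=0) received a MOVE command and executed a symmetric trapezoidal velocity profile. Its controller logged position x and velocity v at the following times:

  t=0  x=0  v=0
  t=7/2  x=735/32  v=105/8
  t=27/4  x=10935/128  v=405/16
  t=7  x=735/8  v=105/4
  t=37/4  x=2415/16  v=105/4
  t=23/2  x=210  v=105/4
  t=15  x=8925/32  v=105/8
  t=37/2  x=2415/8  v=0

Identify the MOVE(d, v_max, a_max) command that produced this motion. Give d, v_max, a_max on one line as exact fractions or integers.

final state: t=37/2, x=2415/8, v=0 → d = 2415/8
a_max = (105/8−0)/(7/2−0) = 15/4
max v = 105/4 over t∈[7,23/2] → v_max = 105/4
check: 105/4·(7+9/2) = 2415/8 ✓

d=2415/8 v_max=105/4 a_max=15/4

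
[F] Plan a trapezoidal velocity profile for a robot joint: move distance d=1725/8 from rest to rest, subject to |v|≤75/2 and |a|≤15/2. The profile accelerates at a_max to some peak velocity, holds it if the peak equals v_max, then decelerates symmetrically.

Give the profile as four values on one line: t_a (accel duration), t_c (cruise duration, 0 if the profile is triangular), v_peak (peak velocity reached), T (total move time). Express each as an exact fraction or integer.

vₘ²/aₘ = (75/2)²/(15/2) = 375/2
1725/8 ≥ 375/2 → trapezoidal
t_a = (75/2)/(15/2) = 5; v_peak = 75/2
d_cruise = 1725/8 − 375/2 = 225/8; t_c = (225/8)/(75/2) = 3/4
T = 2·5 + 3/4 = 43/4

t_a=5 t_c=3/4 v_peak=75/2 T=43/4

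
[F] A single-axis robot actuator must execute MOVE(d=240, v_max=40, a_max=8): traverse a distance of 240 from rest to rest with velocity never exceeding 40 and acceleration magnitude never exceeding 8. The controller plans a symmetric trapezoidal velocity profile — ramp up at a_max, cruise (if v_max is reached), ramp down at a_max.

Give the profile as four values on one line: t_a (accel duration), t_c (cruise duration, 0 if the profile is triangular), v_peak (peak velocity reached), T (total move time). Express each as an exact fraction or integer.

t_a=5 t_c=1 v_peak=40 T=11

v_max²/a_max = 40²/8 = 200
240 ≥ 200 → trapezoidal
t_a = 40/8 = 5; v_peak = 40
d_cruise = 240 − 200 = 40; t_c = 40/40 = 1
T = 2·5 + 1 = 11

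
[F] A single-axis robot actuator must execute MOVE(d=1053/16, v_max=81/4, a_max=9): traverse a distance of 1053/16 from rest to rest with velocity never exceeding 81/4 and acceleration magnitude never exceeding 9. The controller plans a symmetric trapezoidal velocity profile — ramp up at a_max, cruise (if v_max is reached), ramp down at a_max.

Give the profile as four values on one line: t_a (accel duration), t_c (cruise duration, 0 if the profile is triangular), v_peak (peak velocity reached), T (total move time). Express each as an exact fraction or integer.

v_max²/a_max = (81/4)²/9 = 729/16
1053/16 ≥ 729/16 ⇒ cruise phase
t_a = (81/4)/9 = 9/4; v_peak = 81/4
d_cruise = 1053/16 − 729/16 = 81/4; t_c = (81/4)/(81/4) = 1
T = 2·9/4 + 1 = 11/2

t_a=9/4 t_c=1 v_peak=81/4 T=11/2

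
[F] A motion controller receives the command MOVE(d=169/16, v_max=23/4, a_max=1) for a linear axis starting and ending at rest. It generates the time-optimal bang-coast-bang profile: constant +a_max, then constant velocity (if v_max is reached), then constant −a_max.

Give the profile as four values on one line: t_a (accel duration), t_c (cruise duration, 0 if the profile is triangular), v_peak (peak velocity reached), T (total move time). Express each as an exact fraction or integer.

t_a=13/4 t_c=0 v_peak=13/4 T=13/2

vₘ²/aₘ = (23/4)²/1 = 529/16
169/16 < 529/16 so t_c = 0
v_peak = √(169/16·1) = √(169/16) = 13/4
t_a = (13/4)/1 = 13/4; t_c = 0
T = 2·13/4 = 13/2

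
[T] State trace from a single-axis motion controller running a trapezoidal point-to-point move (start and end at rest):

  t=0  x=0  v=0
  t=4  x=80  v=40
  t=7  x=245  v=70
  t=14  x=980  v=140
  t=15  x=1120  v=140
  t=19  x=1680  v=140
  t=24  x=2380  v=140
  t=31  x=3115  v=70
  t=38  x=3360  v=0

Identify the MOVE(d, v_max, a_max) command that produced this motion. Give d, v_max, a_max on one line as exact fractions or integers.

final state: t=38, x=3360, v=0 → d = 3360
a_max = (40−0)/(4−0) = 10
max v = 140 over t∈[14,24] → v_max = 140
check: 140·(14+10) = 3360 ✓

d=3360 v_max=140 a_max=10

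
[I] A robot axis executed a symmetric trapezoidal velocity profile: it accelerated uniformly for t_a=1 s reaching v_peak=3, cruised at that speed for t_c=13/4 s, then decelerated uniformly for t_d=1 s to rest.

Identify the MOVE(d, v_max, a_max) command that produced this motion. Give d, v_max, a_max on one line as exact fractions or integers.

d=51/4 v_max=3 a_max=3

a_max = 3/1 = 3
d_a = ½·3·1 = 3/2; d_c = 3·13/4 = 39/4
d = 2·3/2 + 39/4 = 51/4
t_c = 13/4 > 0 ⇒ limit active, v_max = 3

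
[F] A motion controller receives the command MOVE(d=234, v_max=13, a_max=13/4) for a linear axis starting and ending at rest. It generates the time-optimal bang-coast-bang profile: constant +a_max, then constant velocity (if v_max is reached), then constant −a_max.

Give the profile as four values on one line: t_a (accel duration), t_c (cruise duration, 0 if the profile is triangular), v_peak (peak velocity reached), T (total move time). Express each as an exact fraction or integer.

vₘ²/aₘ = 13²/(13/4) = 52
234 ≥ 52 ⇒ cruise phase
t_a = 13/(13/4) = 4; v_peak = 13
d_cruise = 234 − 52 = 182; t_c = 182/13 = 14
T = 2·4 + 14 = 22

t_a=4 t_c=14 v_peak=13 T=22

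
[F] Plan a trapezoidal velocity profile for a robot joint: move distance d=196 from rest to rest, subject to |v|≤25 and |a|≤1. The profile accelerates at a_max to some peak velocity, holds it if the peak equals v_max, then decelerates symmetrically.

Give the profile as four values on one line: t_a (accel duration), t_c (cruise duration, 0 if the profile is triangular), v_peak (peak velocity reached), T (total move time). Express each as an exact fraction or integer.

t_a=14 t_c=0 v_peak=14 T=28

vₘ²/aₘ = 25²/1 = 625
196 < 625 so t_c = 0
v_peak = √(196·1) = √196 = 14
t_a = 14/1 = 14; t_c = 0
T = 2·14 = 28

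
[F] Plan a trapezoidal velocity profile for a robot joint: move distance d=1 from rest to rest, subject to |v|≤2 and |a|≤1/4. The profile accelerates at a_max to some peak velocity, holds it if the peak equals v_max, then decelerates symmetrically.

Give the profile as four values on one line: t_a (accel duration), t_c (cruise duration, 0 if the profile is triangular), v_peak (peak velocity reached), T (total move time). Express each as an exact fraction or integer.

t_a=2 t_c=0 v_peak=1/2 T=4

v_max²/a_max = 2²/(1/4) = 16
1 < 16 → triangular
v_peak = √(1·1/4) = √(1/4) = 1/2
t_a = (1/2)/(1/4) = 2; t_c = 0
T = 2·2 = 4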